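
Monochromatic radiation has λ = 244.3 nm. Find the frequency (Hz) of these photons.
1.2271e+15 Hz

Using the wave equation: c = fλ

Solving for frequency:
f = c/λ = (3×10⁸ m/s) / (244.3×10⁻⁹ m)
f = 1.2271e+15 Hz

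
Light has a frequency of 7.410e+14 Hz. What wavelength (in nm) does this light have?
404.58 nm

Using the wave equation: c = fλ

Solving for wavelength:
λ = c/f = (3×10⁸ m/s) / (7.410e+14 Hz)
λ = 404.58 nm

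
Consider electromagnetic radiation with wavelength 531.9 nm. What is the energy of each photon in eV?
2.3310 eV

Using E = hf = hc/λ:

E = hc/λ = (6.626×10⁻³⁴ J·s)(3×10⁸ m/s) / (531.9×10⁻⁹ m)
E = 2.3310 eV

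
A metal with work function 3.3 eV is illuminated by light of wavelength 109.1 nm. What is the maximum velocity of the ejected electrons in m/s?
1.6843e+06 m/s

First, find the maximum kinetic energy:
E_photon = hc/λ = 11.3643 eV
KE_max = E_photon - φ = 11.3643 - 3.3 = 8.0643 eV

Convert to Joules: KE_max = 8.0643 × 1.602×10⁻¹⁹ J = 1.2920e-18 J

Then use KE = ½mv² to find velocity:
v = √(2·KE/m) = √(2 × 1.2920e-18 J / 9.109e-31 kg)
v = 1.6843e+06 m/s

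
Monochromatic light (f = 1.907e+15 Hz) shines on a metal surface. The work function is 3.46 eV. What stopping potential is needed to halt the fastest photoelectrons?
4.4267 V

The stopping potential V_s satisfies: eV_s = KE_max

First, find KE_max using Einstein's equation:
E_photon = hf = (6.626×10⁻³⁴ J·s)(1.907e+15 Hz) = 7.8867 eV
KE_max = E_photon - φ = 7.8867 - 3.46 = 4.4267 eV

Since eV_s = KE_max:
V_s = KE_max/e = 4.4267 V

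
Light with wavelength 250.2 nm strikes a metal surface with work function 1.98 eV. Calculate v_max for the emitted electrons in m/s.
1.0231e+06 m/s

First, find the maximum kinetic energy:
E_photon = hc/λ = 4.9554 eV
KE_max = E_photon - φ = 4.9554 - 1.98 = 2.9754 eV

Convert to Joules: KE_max = 2.9754 × 1.602×10⁻¹⁹ J = 4.7671e-19 J

Then use KE = ½mv² to find velocity:
v = √(2·KE/m) = √(2 × 4.7671e-19 J / 9.109e-31 kg)
v = 1.0231e+06 m/s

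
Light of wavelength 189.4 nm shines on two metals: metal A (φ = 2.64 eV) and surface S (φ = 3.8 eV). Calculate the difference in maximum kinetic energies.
1.1600 eV

Using KE_max = hc/λ - φ for each metal:

Photon energy: E = hc/λ = 6.5462 eV

For metal A (φ₁ = 2.64 eV):
KE₁ = E - φ₁ = 6.5462 - 2.64 = 3.9062 eV

For surface S (φ₂ = 3.8 eV):
KE₂ = E - φ₂ = 6.5462 - 3.8 = 2.7462 eV

Difference:
ΔKE = KE₁ - KE₂ = 3.9062 - 2.7462 = 1.1600 eV

Note: The difference equals the difference in work functions: 3.8 - 2.64 = 1.16 eV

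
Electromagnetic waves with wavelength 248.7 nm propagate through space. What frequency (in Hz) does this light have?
1.2054e+15 Hz

Using the wave equation: c = fλ

Solving for frequency:
f = c/λ = (3×10⁸ m/s) / (248.7×10⁻⁹ m)
f = 1.2054e+15 Hz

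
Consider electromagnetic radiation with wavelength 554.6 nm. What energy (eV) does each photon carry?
2.2356 eV

Using E = hf = hc/λ:

E = hc/λ = (6.626×10⁻³⁴ J·s)(3×10⁸ m/s) / (554.6×10⁻⁹ m)
E = 2.2356 eV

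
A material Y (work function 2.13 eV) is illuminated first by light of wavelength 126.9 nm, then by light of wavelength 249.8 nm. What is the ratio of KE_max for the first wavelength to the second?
2.6965

Using Einstein's equation: KE_max = hc/λ - φ

For λ₁ = 126.9 nm:
E₁ = hc/λ₁ = 9.7702 eV
KE₁ = E₁ - φ = 9.7702 - 2.13 = 7.6402 eV

For λ₂ = 249.8 nm:
E₂ = hc/λ₂ = 4.9633 eV
KE₂ = E₂ - φ = 4.9633 - 2.13 = 2.8333 eV

Ratio: KE₁/KE₂ = 7.6402/2.8333 = 2.6965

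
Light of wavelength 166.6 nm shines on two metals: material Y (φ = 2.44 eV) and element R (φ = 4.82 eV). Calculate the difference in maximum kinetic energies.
2.3800 eV

Using KE_max = hc/λ - φ for each metal:

Photon energy: E = hc/λ = 7.4420 eV

For material Y (φ₁ = 2.44 eV):
KE₁ = E - φ₁ = 7.4420 - 2.44 = 5.0020 eV

For element R (φ₂ = 4.82 eV):
KE₂ = E - φ₂ = 7.4420 - 4.82 = 2.6220 eV

Difference:
ΔKE = KE₁ - KE₂ = 5.0020 - 2.6220 = 2.3800 eV

Note: The difference equals the difference in work functions: 4.82 - 2.44 = 2.38 eV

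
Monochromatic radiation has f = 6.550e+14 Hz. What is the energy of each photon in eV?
2.7089 eV

Using E = hf:

E = hf = (6.626×10⁻³⁴ J·s)(6.550e+14 Hz)
E = 2.7089 eV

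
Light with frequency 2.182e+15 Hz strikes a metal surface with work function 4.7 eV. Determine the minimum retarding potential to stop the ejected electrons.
4.3240 V

The stopping potential V_s satisfies: eV_s = KE_max

First, find KE_max using Einstein's equation:
E_photon = hf = (6.626×10⁻³⁴ J·s)(2.182e+15 Hz) = 9.0240 eV
KE_max = E_photon - φ = 9.0240 - 4.7 = 4.3240 eV

Since eV_s = KE_max:
V_s = KE_max/e = 4.3240 V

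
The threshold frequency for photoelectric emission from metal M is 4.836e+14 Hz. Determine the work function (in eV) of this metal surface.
2.00 eV

At the threshold frequency, photon energy equals work function:
φ = hf₀

Calculating:
φ = (6.626×10⁻³⁴ J·s)(4.836e+14 Hz)
φ = 2.00 eV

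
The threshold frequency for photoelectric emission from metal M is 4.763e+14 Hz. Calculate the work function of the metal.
1.97 eV

At the threshold frequency, photon energy equals work function:
φ = hf₀

Calculating:
φ = (6.626×10⁻³⁴ J·s)(4.763e+14 Hz)
φ = 1.97 eV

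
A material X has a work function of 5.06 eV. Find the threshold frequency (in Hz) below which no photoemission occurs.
1.2235e+15 Hz

The threshold frequency is when the photon energy equals the work function:
hf₀ = φ

Solving for f₀:
f₀ = φ/h = (5.06 eV × 1.602×10⁻¹⁹ J/eV) / (6.626×10⁻³⁴ J·s)
f₀ = 1.2235e+15 Hz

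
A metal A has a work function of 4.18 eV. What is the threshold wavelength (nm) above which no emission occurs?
296.61 nm

The threshold wavelength is when the photon energy equals the work function:
hc/λ₀ = φ

Solving for λ₀:
λ₀ = hc/φ = (6.626×10⁻³⁴ J·s)(3×10⁸ m/s) / (4.18 eV × 1.602×10⁻¹⁹ J/eV)
λ₀ = 296.61 nm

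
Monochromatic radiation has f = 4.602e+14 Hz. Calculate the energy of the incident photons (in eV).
1.9032 eV

Using E = hf:

E = hf = (6.626×10⁻³⁴ J·s)(4.602e+14 Hz)
E = 1.9032 eV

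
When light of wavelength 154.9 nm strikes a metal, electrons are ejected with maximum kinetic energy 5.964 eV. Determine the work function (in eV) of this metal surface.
2.04 eV

From Einstein's photoelectric equation: KE_max = hf - φ = hc/λ - φ

Rearranging for φ:
φ = hc/λ - KE_max

Calculate photon energy:
E_photon = hc/λ = 8.0041 eV

Therefore:
φ = 8.0041 - 5.964 = 2.04 eV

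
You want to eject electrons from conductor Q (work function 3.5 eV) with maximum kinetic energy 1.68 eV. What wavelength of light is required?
239.35 nm

From Einstein's equation: KE_max = hc/λ - φ

Rearranging for λ:
hc/λ = KE_max + φ
λ = hc/(KE_max + φ)

Required photon energy:
E_photon = KE_max + φ = 1.68 + 3.5 = 5.18 eV

Required wavelength:
λ = hc/E_photon = (6.626×10⁻³⁴)(3×10⁸) / (5.18 × 1.602×10⁻¹⁹)
λ = 239.35 nm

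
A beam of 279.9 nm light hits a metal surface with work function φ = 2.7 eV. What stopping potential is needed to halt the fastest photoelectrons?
1.7296 V

The stopping potential V_s satisfies: eV_s = KE_max

First, find KE_max using Einstein's equation:
E_photon = hc/λ = 4.4296 eV
KE_max = E_photon - φ = 4.4296 - 2.7 = 1.7296 eV

Since eV_s = KE_max:
V_s = KE_max/e = 1.7296 V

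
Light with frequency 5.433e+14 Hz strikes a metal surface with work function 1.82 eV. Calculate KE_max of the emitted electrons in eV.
0.4269 eV

Using Einstein's photoelectric equation: KE_max = hf - φ

First, calculate the photon energy:
E_photon = hf = (6.626×10⁻³⁴ J·s)(5.433e+14 Hz)
E_photon = 2.2469 eV

Then, the maximum kinetic energy:
KE_max = E_photon - φ = 2.2469 eV - 1.82 eV = 0.4269 eV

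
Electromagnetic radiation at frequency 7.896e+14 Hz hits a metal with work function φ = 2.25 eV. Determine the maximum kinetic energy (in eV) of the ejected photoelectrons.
1.0155 eV

Using Einstein's photoelectric equation: KE_max = hf - φ

First, calculate the photon energy:
E_photon = hf = (6.626×10⁻³⁴ J·s)(7.896e+14 Hz)
E_photon = 3.2655 eV

Then, the maximum kinetic energy:
KE_max = E_photon - φ = 3.2655 eV - 2.25 eV = 1.0155 eV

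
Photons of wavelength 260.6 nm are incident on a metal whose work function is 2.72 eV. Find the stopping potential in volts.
2.0376 V

The stopping potential V_s satisfies: eV_s = KE_max

First, find KE_max using Einstein's equation:
E_photon = hc/λ = 4.7576 eV
KE_max = E_photon - φ = 4.7576 - 2.72 = 2.0376 eV

Since eV_s = KE_max:
V_s = KE_max/e = 2.0376 V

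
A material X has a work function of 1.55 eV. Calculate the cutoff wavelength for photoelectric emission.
799.90 nm

The threshold wavelength is when the photon energy equals the work function:
hc/λ₀ = φ

Solving for λ₀:
λ₀ = hc/φ = (6.626×10⁻³⁴ J·s)(3×10⁸ m/s) / (1.55 eV × 1.602×10⁻¹⁹ J/eV)
λ₀ = 799.90 nm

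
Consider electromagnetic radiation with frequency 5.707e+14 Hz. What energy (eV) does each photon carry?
2.3602 eV

Using E = hf:

E = hf = (6.626×10⁻³⁴ J·s)(5.707e+14 Hz)
E = 2.3602 eV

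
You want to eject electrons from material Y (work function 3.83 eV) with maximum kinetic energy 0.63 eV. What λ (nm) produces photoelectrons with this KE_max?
277.99 nm

From Einstein's equation: KE_max = hc/λ - φ

Rearranging for λ:
hc/λ = KE_max + φ
λ = hc/(KE_max + φ)

Required photon energy:
E_photon = KE_max + φ = 0.63 + 3.83 = 4.46 eV

Required wavelength:
λ = hc/E_photon = (6.626×10⁻³⁴)(3×10⁸) / (4.46 × 1.602×10⁻¹⁹)
λ = 277.99 nm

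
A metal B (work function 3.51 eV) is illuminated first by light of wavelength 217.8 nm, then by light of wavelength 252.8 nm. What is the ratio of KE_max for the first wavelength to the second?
1.5652

Using Einstein's equation: KE_max = hc/λ - φ

For λ₁ = 217.8 nm:
E₁ = hc/λ₁ = 5.6926 eV
KE₁ = E₁ - φ = 5.6926 - 3.51 = 2.1826 eV

For λ₂ = 252.8 nm:
E₂ = hc/λ₂ = 4.9044 eV
KE₂ = E₂ - φ = 4.9044 - 3.51 = 1.3944 eV

Ratio: KE₁/KE₂ = 2.1826/1.3944 = 1.5652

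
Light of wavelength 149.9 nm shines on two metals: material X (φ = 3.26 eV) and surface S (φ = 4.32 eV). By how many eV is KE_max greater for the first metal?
1.0600 eV

Using KE_max = hc/λ - φ for each metal:

Photon energy: E = hc/λ = 8.2711 eV

For material X (φ₁ = 3.26 eV):
KE₁ = E - φ₁ = 8.2711 - 3.26 = 5.0111 eV

For surface S (φ₂ = 4.32 eV):
KE₂ = E - φ₂ = 8.2711 - 4.32 = 3.9511 eV

Difference:
ΔKE = KE₁ - KE₂ = 5.0111 - 3.9511 = 1.0600 eV

Note: The difference equals the difference in work functions: 4.32 - 3.26 = 1.06 eV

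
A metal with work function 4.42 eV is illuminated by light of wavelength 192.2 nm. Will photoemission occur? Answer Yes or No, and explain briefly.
Yes

For photoemission, the photon energy must exceed the work function.

Photon energy: E = hc/λ = 6.4508 eV
Work function: φ = 4.42 eV

Since E_photon (6.4508 eV) > φ (4.42 eV), photoemission WILL occur.
The threshold wavelength is λ₀ = hc/φ = 280.5 nm.
Since 192.2 nm < 280.5 nm, the light has sufficient energy.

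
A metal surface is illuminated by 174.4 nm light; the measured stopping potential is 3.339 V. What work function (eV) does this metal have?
3.77 eV

The stopping potential gives the maximum kinetic energy: KE_max = eV_s = 3.339 eV

From Einstein's photoelectric equation: KE_max = hc/λ - φ
Rearranging: φ = hc/λ - KE_max

Calculate photon energy:
E_photon = hc/λ = (6.626×10⁻³⁴ J·s)(3×10⁸ m/s) / (174.4×10⁻⁹ m) = 7.1092 eV

Therefore:
φ = 7.1092 - 3.339 = 3.77 eV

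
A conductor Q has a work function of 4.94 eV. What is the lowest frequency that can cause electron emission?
1.1945e+15 Hz

The threshold frequency is when the photon energy equals the work function:
hf₀ = φ

Solving for f₀:
f₀ = φ/h = (4.94 eV × 1.602×10⁻¹⁹ J/eV) / (6.626×10⁻³⁴ J·s)
f₀ = 1.1945e+15 Hz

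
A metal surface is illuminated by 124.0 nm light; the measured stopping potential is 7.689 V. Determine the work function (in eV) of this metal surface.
2.31 eV

The stopping potential gives the maximum kinetic energy: KE_max = eV_s = 7.689 eV

From Einstein's photoelectric equation: KE_max = hc/λ - φ
Rearranging: φ = hc/λ - KE_max

Calculate photon energy:
E_photon = hc/λ = (6.626×10⁻³⁴ J·s)(3×10⁸ m/s) / (124.0×10⁻⁹ m) = 9.9987 eV

Therefore:
φ = 9.9987 - 7.689 = 2.31 eV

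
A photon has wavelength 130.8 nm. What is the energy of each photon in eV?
9.4789 eV

Using E = hf = hc/λ:

E = hc/λ = (6.626×10⁻³⁴ J·s)(3×10⁸ m/s) / (130.8×10⁻⁹ m)
E = 9.4789 eV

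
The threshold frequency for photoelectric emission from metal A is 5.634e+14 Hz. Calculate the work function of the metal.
2.33 eV

At the threshold frequency, photon energy equals work function:
φ = hf₀

Calculating:
φ = (6.626×10⁻³⁴ J·s)(5.634e+14 Hz)
φ = 2.33 eV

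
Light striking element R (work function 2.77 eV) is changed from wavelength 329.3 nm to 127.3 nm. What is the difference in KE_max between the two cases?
5.9744 eV

Using Einstein's equation: KE_max = hc/λ - φ

For λ₁ = 329.3 nm:
KE₁ = hc/λ₁ - φ = 3.7651 - 2.77 = 0.9951 eV

For λ₂ = 127.3 nm:
KE₂ = hc/λ₂ - φ = 9.7395 - 2.77 = 6.9695 eV

Change in KE:
ΔKE = KE₂ - KE₁ = 6.9695 - 0.9951 = 5.9744 eV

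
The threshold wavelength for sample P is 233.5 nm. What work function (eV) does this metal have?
5.31 eV

At the threshold wavelength, photon energy equals work function:
φ = hc/λ₀

Calculating:
φ = (6.626×10⁻³⁴ J·s)(3×10⁸ m/s) / (233.5×10⁻⁹ m)
φ = 5.31 eV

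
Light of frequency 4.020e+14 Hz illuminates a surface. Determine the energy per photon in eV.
1.6625 eV

Using E = hf:

E = hf = (6.626×10⁻³⁴ J·s)(4.020e+14 Hz)
E = 1.6625 eV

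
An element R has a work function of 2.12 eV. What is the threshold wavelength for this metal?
584.83 nm

The threshold wavelength is when the photon energy equals the work function:
hc/λ₀ = φ

Solving for λ₀:
λ₀ = hc/φ = (6.626×10⁻³⁴ J·s)(3×10⁸ m/s) / (2.12 eV × 1.602×10⁻¹⁹ J/eV)
λ₀ = 584.83 nm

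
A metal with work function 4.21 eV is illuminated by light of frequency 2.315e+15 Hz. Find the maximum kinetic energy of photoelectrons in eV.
5.3641 eV

Using Einstein's photoelectric equation: KE_max = hf - φ

First, calculate the photon energy:
E_photon = hf = (6.626×10⁻³⁴ J·s)(2.315e+15 Hz)
E_photon = 9.5741 eV

Then, the maximum kinetic energy:
KE_max = E_photon - φ = 9.5741 eV - 4.21 eV = 5.3641 eV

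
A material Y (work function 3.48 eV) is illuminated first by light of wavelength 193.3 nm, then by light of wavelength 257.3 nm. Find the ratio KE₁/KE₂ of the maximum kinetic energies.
2.1918

Using Einstein's equation: KE_max = hc/λ - φ

For λ₁ = 193.3 nm:
E₁ = hc/λ₁ = 6.4141 eV
KE₁ = E₁ - φ = 6.4141 - 3.48 = 2.9341 eV

For λ₂ = 257.3 nm:
E₂ = hc/λ₂ = 4.8187 eV
KE₂ = E₂ - φ = 4.8187 - 3.48 = 1.3387 eV

Ratio: KE₁/KE₂ = 2.9341/1.3387 = 2.1918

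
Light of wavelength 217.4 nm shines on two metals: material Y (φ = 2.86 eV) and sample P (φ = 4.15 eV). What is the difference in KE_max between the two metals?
1.2900 eV

Using KE_max = hc/λ - φ for each metal:

Photon energy: E = hc/λ = 5.7030 eV

For material Y (φ₁ = 2.86 eV):
KE₁ = E - φ₁ = 5.7030 - 2.86 = 2.8430 eV

For sample P (φ₂ = 4.15 eV):
KE₂ = E - φ₂ = 5.7030 - 4.15 = 1.5530 eV

Difference:
ΔKE = KE₁ - KE₂ = 2.8430 - 1.5530 = 1.2900 eV

Note: The difference equals the difference in work functions: 4.15 - 2.86 = 1.29 eV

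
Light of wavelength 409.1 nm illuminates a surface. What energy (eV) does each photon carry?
3.0307 eV

Using E = hf = hc/λ:

E = hc/λ = (6.626×10⁻³⁴ J·s)(3×10⁸ m/s) / (409.1×10⁻⁹ m)
E = 3.0307 eV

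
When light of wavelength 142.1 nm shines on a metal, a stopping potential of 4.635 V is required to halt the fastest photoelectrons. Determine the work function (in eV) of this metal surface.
4.09 eV

The stopping potential gives the maximum kinetic energy: KE_max = eV_s = 4.635 eV

From Einstein's photoelectric equation: KE_max = hc/λ - φ
Rearranging: φ = hc/λ - KE_max

Calculate photon energy:
E_photon = hc/λ = (6.626×10⁻³⁴ J·s)(3×10⁸ m/s) / (142.1×10⁻⁹ m) = 8.7251 eV

Therefore:
φ = 8.7251 - 4.635 = 4.09 eV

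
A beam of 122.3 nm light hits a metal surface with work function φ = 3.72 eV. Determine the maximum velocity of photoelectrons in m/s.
1.5025e+06 m/s

First, find the maximum kinetic energy:
E_photon = hc/λ = 10.1377 eV
KE_max = E_photon - φ = 10.1377 - 3.72 = 6.4177 eV

Convert to Joules: KE_max = 6.4177 × 1.602×10⁻¹⁹ J = 1.0282e-18 J

Then use KE = ½mv² to find velocity:
v = √(2·KE/m) = √(2 × 1.0282e-18 J / 9.109e-31 kg)
v = 1.5025e+06 m/s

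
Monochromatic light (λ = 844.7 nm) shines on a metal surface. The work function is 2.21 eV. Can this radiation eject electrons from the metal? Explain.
No

For photoemission, the photon energy must exceed the work function.

Photon energy: E = hc/λ = 1.4678 eV
Work function: φ = 2.21 eV

Since E_photon (1.4678 eV) < φ (2.21 eV), photoemission will NOT occur.
The threshold wavelength is λ₀ = hc/φ = 561.0 nm.
Since 844.7 nm > 561.0 nm, the photons lack sufficient energy.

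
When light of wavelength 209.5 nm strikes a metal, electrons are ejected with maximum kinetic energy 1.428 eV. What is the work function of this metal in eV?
4.49 eV

From Einstein's photoelectric equation: KE_max = hf - φ = hc/λ - φ

Rearranging for φ:
φ = hc/λ - KE_max

Calculate photon energy:
E_photon = hc/λ = 5.9181 eV

Therefore:
φ = 5.9181 - 1.428 = 4.49 eV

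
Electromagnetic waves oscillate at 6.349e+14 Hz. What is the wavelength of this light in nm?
472.19 nm

Using the wave equation: c = fλ

Solving for wavelength:
λ = c/f = (3×10⁸ m/s) / (6.349e+14 Hz)
λ = 472.19 nm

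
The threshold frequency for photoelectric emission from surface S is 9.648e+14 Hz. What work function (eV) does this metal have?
3.99 eV

At the threshold frequency, photon energy equals work function:
φ = hf₀

Calculating:
φ = (6.626×10⁻³⁴ J·s)(9.648e+14 Hz)
φ = 3.99 eV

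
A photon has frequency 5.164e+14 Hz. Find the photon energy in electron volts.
2.1357 eV

Using E = hf:

E = hf = (6.626×10⁻³⁴ J·s)(5.164e+14 Hz)
E = 2.1357 eV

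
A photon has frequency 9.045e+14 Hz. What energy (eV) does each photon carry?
3.7407 eV

Using E = hf:

E = hf = (6.626×10⁻³⁴ J·s)(9.045e+14 Hz)
E = 3.7407 eV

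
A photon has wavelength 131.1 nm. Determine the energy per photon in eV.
9.4572 eV

Using E = hf = hc/λ:

E = hc/λ = (6.626×10⁻³⁴ J·s)(3×10⁸ m/s) / (131.1×10⁻⁹ m)
E = 9.4572 eV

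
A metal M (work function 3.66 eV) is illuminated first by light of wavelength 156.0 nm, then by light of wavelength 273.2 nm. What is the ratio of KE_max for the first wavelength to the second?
4.8823

Using Einstein's equation: KE_max = hc/λ - φ

For λ₁ = 156.0 nm:
E₁ = hc/λ₁ = 7.9477 eV
KE₁ = E₁ - φ = 7.9477 - 3.66 = 4.2877 eV

For λ₂ = 273.2 nm:
E₂ = hc/λ₂ = 4.5382 eV
KE₂ = E₂ - φ = 4.5382 - 3.66 = 0.8782 eV

Ratio: KE₁/KE₂ = 4.2877/0.8782 = 4.8823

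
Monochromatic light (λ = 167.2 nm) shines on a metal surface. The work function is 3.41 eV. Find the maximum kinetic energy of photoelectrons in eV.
4.0053 eV

Using Einstein's photoelectric equation: KE_max = hf - φ = hc/λ - φ

First, calculate the photon energy:
E_photon = hc/λ = (6.626×10⁻³⁴ J·s)(3×10⁸ m/s) / (167.2×10⁻⁹ m)
E_photon = 7.4153 eV

Then, the maximum kinetic energy:
KE_max = E_photon - φ = 7.4153 eV - 3.41 eV = 4.0053 eV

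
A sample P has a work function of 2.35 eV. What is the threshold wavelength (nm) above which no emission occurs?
527.59 nm

The threshold wavelength is when the photon energy equals the work function:
hc/λ₀ = φ

Solving for λ₀:
λ₀ = hc/φ = (6.626×10⁻³⁴ J·s)(3×10⁸ m/s) / (2.35 eV × 1.602×10⁻¹⁹ J/eV)
λ₀ = 527.59 nm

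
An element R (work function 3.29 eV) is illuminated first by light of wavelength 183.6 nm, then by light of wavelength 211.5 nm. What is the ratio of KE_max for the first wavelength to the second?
1.3463

Using Einstein's equation: KE_max = hc/λ - φ

For λ₁ = 183.6 nm:
E₁ = hc/λ₁ = 6.7530 eV
KE₁ = E₁ - φ = 6.7530 - 3.29 = 3.4630 eV

For λ₂ = 211.5 nm:
E₂ = hc/λ₂ = 5.8621 eV
KE₂ = E₂ - φ = 5.8621 - 3.29 = 2.5721 eV

Ratio: KE₁/KE₂ = 3.4630/2.5721 = 1.3463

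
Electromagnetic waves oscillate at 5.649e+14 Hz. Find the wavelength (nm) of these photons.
530.70 nm

Using the wave equation: c = fλ

Solving for wavelength:
λ = c/f = (3×10⁸ m/s) / (5.649e+14 Hz)
λ = 530.70 nm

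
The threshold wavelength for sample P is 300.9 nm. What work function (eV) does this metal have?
4.12 eV

At the threshold wavelength, photon energy equals work function:
φ = hc/λ₀

Calculating:
φ = (6.626×10⁻³⁴ J·s)(3×10⁸ m/s) / (300.9×10⁻⁹ m)
φ = 4.12 eV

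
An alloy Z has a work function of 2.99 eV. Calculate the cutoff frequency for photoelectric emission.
7.2298e+14 Hz

The threshold frequency is when the photon energy equals the work function:
hf₀ = φ

Solving for f₀:
f₀ = φ/h = (2.99 eV × 1.602×10⁻¹⁹ J/eV) / (6.626×10⁻³⁴ J·s)
f₀ = 7.2298e+14 Hz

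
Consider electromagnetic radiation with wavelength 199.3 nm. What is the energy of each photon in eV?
6.2210 eV

Using E = hf = hc/λ:

E = hc/λ = (6.626×10⁻³⁴ J·s)(3×10⁸ m/s) / (199.3×10⁻⁹ m)
E = 6.2210 eV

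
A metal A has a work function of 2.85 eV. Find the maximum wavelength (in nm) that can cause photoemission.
435.03 nm

The threshold wavelength is when the photon energy equals the work function:
hc/λ₀ = φ

Solving for λ₀:
λ₀ = hc/φ = (6.626×10⁻³⁴ J·s)(3×10⁸ m/s) / (2.85 eV × 1.602×10⁻¹⁹ J/eV)
λ₀ = 435.03 nm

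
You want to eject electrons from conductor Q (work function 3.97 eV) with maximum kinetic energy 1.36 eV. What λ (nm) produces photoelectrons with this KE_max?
232.62 nm

From Einstein's equation: KE_max = hc/λ - φ

Rearranging for λ:
hc/λ = KE_max + φ
λ = hc/(KE_max + φ)

Required photon energy:
E_photon = KE_max + φ = 1.36 + 3.97 = 5.33 eV

Required wavelength:
λ = hc/E_photon = (6.626×10⁻³⁴)(3×10⁸) / (5.33 × 1.602×10⁻¹⁹)
λ = 232.62 nm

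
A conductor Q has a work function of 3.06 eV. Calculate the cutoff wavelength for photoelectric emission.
405.18 nm

The threshold wavelength is when the photon energy equals the work function:
hc/λ₀ = φ

Solving for λ₀:
λ₀ = hc/φ = (6.626×10⁻³⁴ J·s)(3×10⁸ m/s) / (3.06 eV × 1.602×10⁻¹⁹ J/eV)
λ₀ = 405.18 nm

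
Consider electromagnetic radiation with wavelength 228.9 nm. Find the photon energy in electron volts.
5.4165 eV

Using E = hf = hc/λ:

E = hc/λ = (6.626×10⁻³⁴ J·s)(3×10⁸ m/s) / (228.9×10⁻⁹ m)
E = 5.4165 eV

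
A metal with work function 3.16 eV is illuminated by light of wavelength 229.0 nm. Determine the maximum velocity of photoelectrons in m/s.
8.9047e+05 m/s

First, find the maximum kinetic energy:
E_photon = hc/λ = 5.4142 eV
KE_max = E_photon - φ = 5.4142 - 3.16 = 2.2542 eV

Convert to Joules: KE_max = 2.2542 × 1.602×10⁻¹⁹ J = 3.6116e-19 J

Then use KE = ½mv² to find velocity:
v = √(2·KE/m) = √(2 × 3.6116e-19 J / 9.109e-31 kg)
v = 8.9047e+05 m/s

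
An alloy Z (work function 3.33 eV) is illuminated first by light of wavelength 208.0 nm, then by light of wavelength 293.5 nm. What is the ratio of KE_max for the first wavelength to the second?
2.9416

Using Einstein's equation: KE_max = hc/λ - φ

For λ₁ = 208.0 nm:
E₁ = hc/λ₁ = 5.9608 eV
KE₁ = E₁ - φ = 5.9608 - 3.33 = 2.6308 eV

For λ₂ = 293.5 nm:
E₂ = hc/λ₂ = 4.2243 eV
KE₂ = E₂ - φ = 4.2243 - 3.33 = 0.8943 eV

Ratio: KE₁/KE₂ = 2.6308/0.8943 = 2.9416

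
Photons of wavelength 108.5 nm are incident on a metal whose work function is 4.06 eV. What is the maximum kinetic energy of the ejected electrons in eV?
7.3671 eV

Using Einstein's photoelectric equation: KE_max = hf - φ = hc/λ - φ

First, calculate the photon energy:
E_photon = hc/λ = (6.626×10⁻³⁴ J·s)(3×10⁸ m/s) / (108.5×10⁻⁹ m)
E_photon = 11.4271 eV

Then, the maximum kinetic energy:
KE_max = E_photon - φ = 11.4271 eV - 4.06 eV = 7.3671 eV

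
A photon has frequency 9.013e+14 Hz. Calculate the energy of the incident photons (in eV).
3.7275 eV

Using E = hf:

E = hf = (6.626×10⁻³⁴ J·s)(9.013e+14 Hz)
E = 3.7275 eV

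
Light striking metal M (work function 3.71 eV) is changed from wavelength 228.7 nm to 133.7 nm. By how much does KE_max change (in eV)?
3.8521 eV

Using Einstein's equation: KE_max = hc/λ - φ

For λ₁ = 228.7 nm:
KE₁ = hc/λ₁ - φ = 5.4213 - 3.71 = 1.7113 eV

For λ₂ = 133.7 nm:
KE₂ = hc/λ₂ - φ = 9.2733 - 3.71 = 5.5633 eV

Change in KE:
ΔKE = KE₂ - KE₁ = 5.5633 - 1.7113 = 3.8521 eV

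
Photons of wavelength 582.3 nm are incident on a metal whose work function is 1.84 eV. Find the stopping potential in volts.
0.2892 V

The stopping potential V_s satisfies: eV_s = KE_max

First, find KE_max using Einstein's equation:
E_photon = hc/λ = 2.1292 eV
KE_max = E_photon - φ = 2.1292 - 1.84 = 0.2892 eV

Since eV_s = KE_max:
V_s = KE_max/e = 0.2892 V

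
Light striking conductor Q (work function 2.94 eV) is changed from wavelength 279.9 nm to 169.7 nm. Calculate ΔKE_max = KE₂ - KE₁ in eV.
2.8765 eV

Using Einstein's equation: KE_max = hc/λ - φ

For λ₁ = 279.9 nm:
KE₁ = hc/λ₁ - φ = 4.4296 - 2.94 = 1.4896 eV

For λ₂ = 169.7 nm:
KE₂ = hc/λ₂ - φ = 7.3061 - 2.94 = 4.3661 eV

Change in KE:
ΔKE = KE₂ - KE₁ = 4.3661 - 1.4896 = 2.8765 eV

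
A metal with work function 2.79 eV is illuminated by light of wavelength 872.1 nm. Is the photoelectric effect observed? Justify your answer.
No

For photoemission, the photon energy must exceed the work function.

Photon energy: E = hc/λ = 1.4217 eV
Work function: φ = 2.79 eV

Since E_photon (1.4217 eV) < φ (2.79 eV), photoemission will NOT occur.
The threshold wavelength is λ₀ = hc/φ = 444.4 nm.
Since 872.1 nm > 444.4 nm, the photons lack sufficient energy.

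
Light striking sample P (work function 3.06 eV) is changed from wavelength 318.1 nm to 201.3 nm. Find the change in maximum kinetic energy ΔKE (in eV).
2.2615 eV

Using Einstein's equation: KE_max = hc/λ - φ

For λ₁ = 318.1 nm:
KE₁ = hc/λ₁ - φ = 3.8976 - 3.06 = 0.8376 eV

For λ₂ = 201.3 nm:
KE₂ = hc/λ₂ - φ = 6.1592 - 3.06 = 3.0992 eV

Change in KE:
ΔKE = KE₂ - KE₁ = 3.0992 - 0.8376 = 2.2615 eV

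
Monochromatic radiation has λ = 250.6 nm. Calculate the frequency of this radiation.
1.1963e+15 Hz

Using the wave equation: c = fλ

Solving for frequency:
f = c/λ = (3×10⁸ m/s) / (250.6×10⁻⁹ m)
f = 1.1963e+15 Hz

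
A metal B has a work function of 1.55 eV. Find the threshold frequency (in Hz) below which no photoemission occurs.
3.7479e+14 Hz

The threshold frequency is when the photon energy equals the work function:
hf₀ = φ

Solving for f₀:
f₀ = φ/h = (1.55 eV × 1.602×10⁻¹⁹ J/eV) / (6.626×10⁻³⁴ J·s)
f₀ = 3.7479e+14 Hz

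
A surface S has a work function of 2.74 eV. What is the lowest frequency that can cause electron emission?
6.6253e+14 Hz

The threshold frequency is when the photon energy equals the work function:
hf₀ = φ

Solving for f₀:
f₀ = φ/h = (2.74 eV × 1.602×10⁻¹⁹ J/eV) / (6.626×10⁻³⁴ J·s)
f₀ = 6.6253e+14 Hz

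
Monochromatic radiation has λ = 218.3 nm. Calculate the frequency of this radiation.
1.3733e+15 Hz

Using the wave equation: c = fλ

Solving for frequency:
f = c/λ = (3×10⁸ m/s) / (218.3×10⁻⁹ m)
f = 1.3733e+15 Hz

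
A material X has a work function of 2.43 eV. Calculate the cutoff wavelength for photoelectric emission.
510.22 nm

The threshold wavelength is when the photon energy equals the work function:
hc/λ₀ = φ

Solving for λ₀:
λ₀ = hc/φ = (6.626×10⁻³⁴ J·s)(3×10⁸ m/s) / (2.43 eV × 1.602×10⁻¹⁹ J/eV)
λ₀ = 510.22 nm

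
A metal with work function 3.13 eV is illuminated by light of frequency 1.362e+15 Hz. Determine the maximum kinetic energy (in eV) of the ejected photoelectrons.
2.5028 eV

Using Einstein's photoelectric equation: KE_max = hf - φ

First, calculate the photon energy:
E_photon = hf = (6.626×10⁻³⁴ J·s)(1.362e+15 Hz)
E_photon = 5.6328 eV

Then, the maximum kinetic energy:
KE_max = E_photon - φ = 5.6328 eV - 3.13 eV = 2.5028 eV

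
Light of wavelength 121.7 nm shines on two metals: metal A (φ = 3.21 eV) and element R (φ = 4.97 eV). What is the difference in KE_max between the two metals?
1.7600 eV

Using KE_max = hc/λ - φ for each metal:

Photon energy: E = hc/λ = 10.1877 eV

For metal A (φ₁ = 3.21 eV):
KE₁ = E - φ₁ = 10.1877 - 3.21 = 6.9777 eV

For element R (φ₂ = 4.97 eV):
KE₂ = E - φ₂ = 10.1877 - 4.97 = 5.2177 eV

Difference:
ΔKE = KE₁ - KE₂ = 6.9777 - 5.2177 = 1.7600 eV

Note: The difference equals the difference in work functions: 4.97 - 3.21 = 1.76 eV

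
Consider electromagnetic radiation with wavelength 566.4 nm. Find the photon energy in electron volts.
2.1890 eV

Using E = hf = hc/λ:

E = hc/λ = (6.626×10⁻³⁴ J·s)(3×10⁸ m/s) / (566.4×10⁻⁹ m)
E = 2.1890 eV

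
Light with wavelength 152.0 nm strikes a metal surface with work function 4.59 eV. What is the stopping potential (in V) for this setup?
3.5669 V

The stopping potential V_s satisfies: eV_s = KE_max

First, find KE_max using Einstein's equation:
E_photon = hc/λ = 8.1569 eV
KE_max = E_photon - φ = 8.1569 - 4.59 = 3.5669 eV

Since eV_s = KE_max:
V_s = KE_max/e = 3.5669 V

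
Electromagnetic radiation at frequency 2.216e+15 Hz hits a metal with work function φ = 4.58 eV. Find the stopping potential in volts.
4.5846 V

The stopping potential V_s satisfies: eV_s = KE_max

First, find KE_max using Einstein's equation:
E_photon = hf = (6.626×10⁻³⁴ J·s)(2.216e+15 Hz) = 9.1646 eV
KE_max = E_photon - φ = 9.1646 - 4.58 = 4.5846 eV

Since eV_s = KE_max:
V_s = KE_max/e = 4.5846 V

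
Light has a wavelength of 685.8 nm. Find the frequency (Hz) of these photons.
4.3714e+14 Hz

Using the wave equation: c = fλ

Solving for frequency:
f = c/λ = (3×10⁸ m/s) / (685.8×10⁻⁹ m)
f = 4.3714e+14 Hz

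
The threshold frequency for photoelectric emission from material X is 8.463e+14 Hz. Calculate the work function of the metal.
3.50 eV

At the threshold frequency, photon energy equals work function:
φ = hf₀

Calculating:
φ = (6.626×10⁻³⁴ J·s)(8.463e+14 Hz)
φ = 3.50 eV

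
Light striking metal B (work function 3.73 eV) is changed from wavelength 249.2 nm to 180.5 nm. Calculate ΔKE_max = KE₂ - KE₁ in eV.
1.8936 eV

Using Einstein's equation: KE_max = hc/λ - φ

For λ₁ = 249.2 nm:
KE₁ = hc/λ₁ - φ = 4.9753 - 3.73 = 1.2453 eV

For λ₂ = 180.5 nm:
KE₂ = hc/λ₂ - φ = 6.8689 - 3.73 = 3.1389 eV

Change in KE:
ΔKE = KE₂ - KE₁ = 3.1389 - 1.2453 = 1.8936 eV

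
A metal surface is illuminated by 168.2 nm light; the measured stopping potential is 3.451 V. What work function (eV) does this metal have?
3.92 eV

The stopping potential gives the maximum kinetic energy: KE_max = eV_s = 3.451 eV

From Einstein's photoelectric equation: KE_max = hc/λ - φ
Rearranging: φ = hc/λ - KE_max

Calculate photon energy:
E_photon = hc/λ = (6.626×10⁻³⁴ J·s)(3×10⁸ m/s) / (168.2×10⁻⁹ m) = 7.3712 eV

Therefore:
φ = 7.3712 - 3.451 = 3.92 eV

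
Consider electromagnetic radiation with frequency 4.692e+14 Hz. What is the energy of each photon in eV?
1.9405 eV

Using E = hf:

E = hf = (6.626×10⁻³⁴ J·s)(4.692e+14 Hz)
E = 1.9405 eV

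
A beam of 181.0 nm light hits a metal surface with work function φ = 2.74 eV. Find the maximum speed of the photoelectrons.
1.2024e+06 m/s

First, find the maximum kinetic energy:
E_photon = hc/λ = 6.8500 eV
KE_max = E_photon - φ = 6.8500 - 2.74 = 4.1100 eV

Convert to Joules: KE_max = 4.1100 × 1.602×10⁻¹⁹ J = 6.5849e-19 J

Then use KE = ½mv² to find velocity:
v = √(2·KE/m) = √(2 × 6.5849e-19 J / 9.109e-31 kg)
v = 1.2024e+06 m/s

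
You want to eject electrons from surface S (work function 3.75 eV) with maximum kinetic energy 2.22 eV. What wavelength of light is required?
207.68 nm

From Einstein's equation: KE_max = hc/λ - φ

Rearranging for λ:
hc/λ = KE_max + φ
λ = hc/(KE_max + φ)

Required photon energy:
E_photon = KE_max + φ = 2.22 + 3.75 = 5.97 eV

Required wavelength:
λ = hc/E_photon = (6.626×10⁻³⁴)(3×10⁸) / (5.97 × 1.602×10⁻¹⁹)
λ = 207.68 nm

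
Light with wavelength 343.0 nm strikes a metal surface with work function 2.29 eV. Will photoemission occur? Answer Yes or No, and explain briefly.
Yes

For photoemission, the photon energy must exceed the work function.

Photon energy: E = hc/λ = 3.6147 eV
Work function: φ = 2.29 eV

Since E_photon (3.6147 eV) > φ (2.29 eV), photoemission WILL occur.
The threshold wavelength is λ₀ = hc/φ = 541.4 nm.
Since 343.0 nm < 541.4 nm, the light has sufficient energy.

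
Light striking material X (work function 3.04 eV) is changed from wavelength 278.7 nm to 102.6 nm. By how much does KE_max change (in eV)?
7.6356 eV

Using Einstein's equation: KE_max = hc/λ - φ

For λ₁ = 278.7 nm:
KE₁ = hc/λ₁ - φ = 4.4487 - 3.04 = 1.4087 eV

For λ₂ = 102.6 nm:
KE₂ = hc/λ₂ - φ = 12.0842 - 3.04 = 9.0442 eV

Change in KE:
ΔKE = KE₂ - KE₁ = 9.0442 - 1.4087 = 7.6356 eV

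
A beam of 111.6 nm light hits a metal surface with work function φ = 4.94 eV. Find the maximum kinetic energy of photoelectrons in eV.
6.1697 eV

Using Einstein's photoelectric equation: KE_max = hf - φ = hc/λ - φ

First, calculate the photon energy:
E_photon = hc/λ = (6.626×10⁻³⁴ J·s)(3×10⁸ m/s) / (111.6×10⁻⁹ m)
E_photon = 11.1097 eV

Then, the maximum kinetic energy:
KE_max = E_photon - φ = 11.1097 eV - 4.94 eV = 6.1697 eV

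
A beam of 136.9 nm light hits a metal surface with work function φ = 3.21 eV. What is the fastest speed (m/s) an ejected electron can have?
1.4341e+06 m/s

First, find the maximum kinetic energy:
E_photon = hc/λ = 9.0566 eV
KE_max = E_photon - φ = 9.0566 - 3.21 = 5.8466 eV

Convert to Joules: KE_max = 5.8466 × 1.602×10⁻¹⁹ J = 9.3672e-19 J

Then use KE = ½mv² to find velocity:
v = √(2·KE/m) = √(2 × 9.3672e-19 J / 9.109e-31 kg)
v = 1.4341e+06 m/s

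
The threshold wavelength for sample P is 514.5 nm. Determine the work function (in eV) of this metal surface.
2.41 eV

At the threshold wavelength, photon energy equals work function:
φ = hc/λ₀

Calculating:
φ = (6.626×10⁻³⁴ J·s)(3×10⁸ m/s) / (514.5×10⁻⁹ m)
φ = 2.41 eV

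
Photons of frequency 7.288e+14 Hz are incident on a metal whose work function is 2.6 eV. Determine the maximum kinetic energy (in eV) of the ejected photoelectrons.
0.4141 eV

Using Einstein's photoelectric equation: KE_max = hf - φ

First, calculate the photon energy:
E_photon = hf = (6.626×10⁻³⁴ J·s)(7.288e+14 Hz)
E_photon = 3.0141 eV

Then, the maximum kinetic energy:
KE_max = E_photon - φ = 3.0141 eV - 2.6 eV = 0.4141 eV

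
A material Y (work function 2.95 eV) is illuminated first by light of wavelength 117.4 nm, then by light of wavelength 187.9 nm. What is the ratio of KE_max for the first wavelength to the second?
2.0861

Using Einstein's equation: KE_max = hc/λ - φ

For λ₁ = 117.4 nm:
E₁ = hc/λ₁ = 10.5608 eV
KE₁ = E₁ - φ = 10.5608 - 2.95 = 7.6108 eV

For λ₂ = 187.9 nm:
E₂ = hc/λ₂ = 6.5984 eV
KE₂ = E₂ - φ = 6.5984 - 2.95 = 3.6484 eV

Ratio: KE₁/KE₂ = 7.6108/3.6484 = 2.0861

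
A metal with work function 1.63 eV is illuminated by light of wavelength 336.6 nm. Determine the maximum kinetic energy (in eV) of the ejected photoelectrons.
2.0534 eV

Using Einstein's photoelectric equation: KE_max = hf - φ = hc/λ - φ

First, calculate the photon energy:
E_photon = hc/λ = (6.626×10⁻³⁴ J·s)(3×10⁸ m/s) / (336.6×10⁻⁹ m)
E_photon = 3.6834 eV

Then, the maximum kinetic energy:
KE_max = E_photon - φ = 3.6834 eV - 1.63 eV = 2.0534 eV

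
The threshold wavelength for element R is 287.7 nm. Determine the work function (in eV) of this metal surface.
4.31 eV

At the threshold wavelength, photon energy equals work function:
φ = hc/λ₀

Calculating:
φ = (6.626×10⁻³⁴ J·s)(3×10⁸ m/s) / (287.7×10⁻⁹ m)
φ = 4.31 eV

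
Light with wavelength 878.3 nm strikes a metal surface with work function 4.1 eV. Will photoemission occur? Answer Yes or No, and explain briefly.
No

For photoemission, the photon energy must exceed the work function.

Photon energy: E = hc/λ = 1.4116 eV
Work function: φ = 4.1 eV

Since E_photon (1.4116 eV) < φ (4.1 eV), photoemission will NOT occur.
The threshold wavelength is λ₀ = hc/φ = 302.4 nm.
Since 878.3 nm > 302.4 nm, the photons lack sufficient energy.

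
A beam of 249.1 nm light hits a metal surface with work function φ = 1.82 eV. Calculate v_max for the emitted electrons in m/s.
1.0539e+06 m/s

First, find the maximum kinetic energy:
E_photon = hc/λ = 4.9773 eV
KE_max = E_photon - φ = 4.9773 - 1.82 = 3.1573 eV

Convert to Joules: KE_max = 3.1573 × 1.602×10⁻¹⁹ J = 5.0585e-19 J

Then use KE = ½mv² to find velocity:
v = √(2·KE/m) = √(2 × 5.0585e-19 J / 9.109e-31 kg)
v = 1.0539e+06 m/s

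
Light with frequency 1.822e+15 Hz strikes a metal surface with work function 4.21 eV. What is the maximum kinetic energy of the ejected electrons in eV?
3.3252 eV

Using Einstein's photoelectric equation: KE_max = hf - φ

First, calculate the photon energy:
E_photon = hf = (6.626×10⁻³⁴ J·s)(1.822e+15 Hz)
E_photon = 7.5352 eV

Then, the maximum kinetic energy:
KE_max = E_photon - φ = 7.5352 eV - 4.21 eV = 3.3252 eV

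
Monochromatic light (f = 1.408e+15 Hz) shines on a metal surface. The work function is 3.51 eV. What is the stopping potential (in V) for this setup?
2.3130 V

The stopping potential V_s satisfies: eV_s = KE_max

First, find KE_max using Einstein's equation:
E_photon = hf = (6.626×10⁻³⁴ J·s)(1.408e+15 Hz) = 5.8230 eV
KE_max = E_photon - φ = 5.8230 - 3.51 = 2.3130 eV

Since eV_s = KE_max:
V_s = KE_max/e = 2.3130 V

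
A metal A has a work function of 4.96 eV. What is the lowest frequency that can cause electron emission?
1.1993e+15 Hz

The threshold frequency is when the photon energy equals the work function:
hf₀ = φ

Solving for f₀:
f₀ = φ/h = (4.96 eV × 1.602×10⁻¹⁹ J/eV) / (6.626×10⁻³⁴ J·s)
f₀ = 1.1993e+15 Hz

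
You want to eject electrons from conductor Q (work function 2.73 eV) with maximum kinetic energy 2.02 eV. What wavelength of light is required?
261.02 nm

From Einstein's equation: KE_max = hc/λ - φ

Rearranging for λ:
hc/λ = KE_max + φ
λ = hc/(KE_max + φ)

Required photon energy:
E_photon = KE_max + φ = 2.02 + 2.73 = 4.75 eV

Required wavelength:
λ = hc/E_photon = (6.626×10⁻³⁴)(3×10⁸) / (4.75 × 1.602×10⁻¹⁹)
λ = 261.02 nm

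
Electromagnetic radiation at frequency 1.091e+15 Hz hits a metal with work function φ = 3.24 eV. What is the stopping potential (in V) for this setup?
1.2720 V

The stopping potential V_s satisfies: eV_s = KE_max

First, find KE_max using Einstein's equation:
E_photon = hf = (6.626×10⁻³⁴ J·s)(1.091e+15 Hz) = 4.5120 eV
KE_max = E_photon - φ = 4.5120 - 3.24 = 1.2720 eV

Since eV_s = KE_max:
V_s = KE_max/e = 1.2720 V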